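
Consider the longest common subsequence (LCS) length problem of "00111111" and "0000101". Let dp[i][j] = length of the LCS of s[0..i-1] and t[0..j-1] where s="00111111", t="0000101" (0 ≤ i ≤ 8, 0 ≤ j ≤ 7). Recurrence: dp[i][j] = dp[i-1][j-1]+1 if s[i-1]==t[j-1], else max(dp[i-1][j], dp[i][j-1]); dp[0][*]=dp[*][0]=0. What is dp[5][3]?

   ''  0  0  0  0  1  0  1
''  0  0  0  0  0  0  0  0
 0  0  1  1  1  1  1  1  1
 0  0  1  2  2  2  2  2  2
 1  0  1  2  2  2  3  3  3
 1  0  1  2  2  2  3  3  4
 1  0  1  2  2  2  3  3  4
 1  0  1  2  2  2  3  3  4
 1  0  1  2  2  2  3  3  4
 1  0  1  2  2  2  3  3  4

2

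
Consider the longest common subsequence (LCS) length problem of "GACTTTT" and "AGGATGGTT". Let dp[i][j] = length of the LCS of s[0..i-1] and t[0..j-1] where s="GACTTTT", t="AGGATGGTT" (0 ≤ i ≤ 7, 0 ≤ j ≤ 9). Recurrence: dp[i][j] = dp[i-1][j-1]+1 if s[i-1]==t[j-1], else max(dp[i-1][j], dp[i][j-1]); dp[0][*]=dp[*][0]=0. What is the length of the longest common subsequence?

5

   ''  A  G  G  A  T  G  G  T  T
''  0  0  0  0  0  0  0  0  0  0
 G  0  0  1  1  1  1  1  1  1  1
 A  0  1  1  1  2  2  2  2  2  2
 C  0  1  1  1  2  2  2  2  2  2
 T  0  1  1  1  2  3  3  3  3  3
 T  0  1  1  1  2  3  3  3  4  4
 T  0  1  1  1  2  3  3  3  4  5
 T  0  1  1  1  2  3  3  3  4  5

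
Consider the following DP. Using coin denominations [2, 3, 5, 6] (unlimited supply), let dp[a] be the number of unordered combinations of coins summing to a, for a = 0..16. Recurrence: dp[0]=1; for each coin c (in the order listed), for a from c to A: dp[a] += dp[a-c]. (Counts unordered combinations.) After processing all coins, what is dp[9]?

4

after  coin     0     1     2     3     4     5     6     7     8     9    10    11    12    13    14    15    16
          2     1     0     1     0     1     0     1     0     1     0     1     0     1     0     1     0     1
          3     1     0     1     1     1     1     2     1     2     2     2     2     3     2     3     3     3
          5     1     0     1     1     1     2     2     2     3     3     4     4     5     5     6     7     7
          6     1     0     1     1     1     2     3     2     4     4     5     6     8     7    10    11    12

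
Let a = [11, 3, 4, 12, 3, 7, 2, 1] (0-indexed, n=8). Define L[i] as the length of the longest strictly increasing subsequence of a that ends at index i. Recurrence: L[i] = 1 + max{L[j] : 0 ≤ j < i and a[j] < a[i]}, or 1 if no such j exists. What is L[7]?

1

   i    0    1    2    3    4    5    6    7
a[i]   11    3    4   12    3    7    2    1
L[i]    1    1    2    3    1    3    1    1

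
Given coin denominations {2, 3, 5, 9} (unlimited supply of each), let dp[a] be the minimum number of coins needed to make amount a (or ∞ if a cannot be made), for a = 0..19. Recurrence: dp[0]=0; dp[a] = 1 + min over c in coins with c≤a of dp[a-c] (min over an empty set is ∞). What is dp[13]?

 a  0  1  2  3  4  5  6  7  8  9 10 11 12 13 14 15 16 17 18 19
dp  0  -  1  1  2  1  2  2  2  1  2  2  2  3  2  3  3  3  2  3
(- denotes ∞ / unreachable)

3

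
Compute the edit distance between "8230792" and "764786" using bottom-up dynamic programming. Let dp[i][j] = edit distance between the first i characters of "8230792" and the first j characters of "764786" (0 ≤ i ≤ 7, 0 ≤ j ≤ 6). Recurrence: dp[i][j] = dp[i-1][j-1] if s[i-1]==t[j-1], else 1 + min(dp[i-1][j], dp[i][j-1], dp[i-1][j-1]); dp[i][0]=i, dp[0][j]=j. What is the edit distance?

6

   ''  7  6  4  7  8  6
''  0  1  2  3  4  5  6
 8  1  1  2  3  4  4  5
 2  2  2  2  3  4  5  5
 3  3  3  3  3  4  5  6
 0  4  4  4  4  4  5  6
 7  5  4  5  5  4  5  6
 9  6  5  5  6  5  5  6
 2  7  6  6  6  6  6  6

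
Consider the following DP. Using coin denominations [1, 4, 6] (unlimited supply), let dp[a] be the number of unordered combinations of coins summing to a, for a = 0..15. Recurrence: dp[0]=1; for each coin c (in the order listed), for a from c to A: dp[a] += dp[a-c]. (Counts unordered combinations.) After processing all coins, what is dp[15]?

after  coin     0     1     2     3     4     5     6     7     8     9    10    11    12    13    14    15
          1     1     1     1     1     1     1     1     1     1     1     1     1     1     1     1     1
          4     1     1     1     1     2     2     2     2     3     3     3     3     4     4     4     4
          6     1     1     1     1     2     2     3     3     4     4     5     5     7     7     8     8

8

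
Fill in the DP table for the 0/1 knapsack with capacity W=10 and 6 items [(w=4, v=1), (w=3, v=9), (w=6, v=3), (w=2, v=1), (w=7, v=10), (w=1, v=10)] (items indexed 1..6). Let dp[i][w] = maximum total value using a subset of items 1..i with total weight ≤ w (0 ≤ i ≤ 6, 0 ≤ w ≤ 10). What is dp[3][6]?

9

i\w   0   1   2   3   4   5   6   7   8   9  10
  0   0   0   0   0   0   0   0   0   0   0   0
  1   0   0   0   0   1   1   1   1   1   1   1
  2   0   0   0   9   9   9   9  10  10  10  10
  3   0   0   0   9   9   9   9  10  10  12  12
  4   0   0   1   9   9  10  10  10  10  12  12
  5   0   0   1   9   9  10  10  10  10  12  19
  6   0  10  10  11  19  19  20  20  20  20  22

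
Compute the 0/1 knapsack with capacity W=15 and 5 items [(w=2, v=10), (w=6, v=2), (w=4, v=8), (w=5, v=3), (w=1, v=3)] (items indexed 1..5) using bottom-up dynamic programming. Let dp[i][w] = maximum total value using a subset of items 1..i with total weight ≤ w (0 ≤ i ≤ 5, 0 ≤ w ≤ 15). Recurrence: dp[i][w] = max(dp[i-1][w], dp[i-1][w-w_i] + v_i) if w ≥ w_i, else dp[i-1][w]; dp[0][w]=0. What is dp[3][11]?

18

i\w   0   1   2   3   4   5   6   7   8   9  10  11  12  13  14  15
  0   0   0   0   0   0   0   0   0   0   0   0   0   0   0   0   0
  1   0   0  10  10  10  10  10  10  10  10  10  10  10  10  10  10
  2   0   0  10  10  10  10  10  10  12  12  12  12  12  12  12  12
  3   0   0  10  10  10  10  18  18  18  18  18  18  20  20  20  20
  4   0   0  10  10  10  10  18  18  18  18  18  21  21  21  21  21
  5   0   3  10  13  13  13  18  21  21  21  21  21  24  24  24  24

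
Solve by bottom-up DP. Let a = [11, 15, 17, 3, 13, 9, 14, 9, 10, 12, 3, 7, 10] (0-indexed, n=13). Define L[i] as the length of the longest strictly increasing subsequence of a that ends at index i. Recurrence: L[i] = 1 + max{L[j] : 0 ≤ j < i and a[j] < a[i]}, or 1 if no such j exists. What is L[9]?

   i    0    1    2    3    4    5    6    7    8    9   10   11   12
a[i]   11   15   17    3   13    9   14    9   10   12    3    7   10
L[i]    1    2    3    1    2    2    3    2    3    4    1    2    3

4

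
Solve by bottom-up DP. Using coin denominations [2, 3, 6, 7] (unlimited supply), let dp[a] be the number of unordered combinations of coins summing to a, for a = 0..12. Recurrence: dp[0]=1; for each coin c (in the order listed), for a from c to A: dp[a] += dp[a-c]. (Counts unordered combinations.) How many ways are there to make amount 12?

7

after  coin     0     1     2     3     4     5     6     7     8     9    10    11    12
          2     1     0     1     0     1     0     1     0     1     0     1     0     1
          3     1     0     1     1     1     1     2     1     2     2     2     2     3
          6     1     0     1     1     1     1     3     1     3     3     3     3     6
          7     1     0     1     1     1     1     3     2     3     4     4     4     7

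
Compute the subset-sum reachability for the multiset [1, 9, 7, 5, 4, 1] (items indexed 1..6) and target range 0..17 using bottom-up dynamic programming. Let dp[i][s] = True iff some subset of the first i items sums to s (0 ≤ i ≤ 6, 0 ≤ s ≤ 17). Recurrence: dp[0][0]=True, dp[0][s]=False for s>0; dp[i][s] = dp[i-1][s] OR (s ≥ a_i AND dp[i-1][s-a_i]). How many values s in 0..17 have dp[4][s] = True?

i\s   0   1   2   3   4   5   6   7   8   9  10  11  12  13  14  15  16  17
  0   T   F   F   F   F   F   F   F   F   F   F   F   F   F   F   F   F   F
  1   T   T   F   F   F   F   F   F   F   F   F   F   F   F   F   F   F   F
  2   T   T   F   F   F   F   F   F   F   T   T   F   F   F   F   F   F   F
  3   T   T   F   F   F   F   F   T   T   T   T   F   F   F   F   F   T   T
  4   T   T   F   F   F   T   T   T   T   T   T   F   T   T   T   T   T   T
  5   T   T   F   F   T   T   T   T   T   T   T   T   T   T   T   T   T   T
  6   T   T   T   F   T   T   T   T   T   T   T   T   T   T   T   T   T   T

14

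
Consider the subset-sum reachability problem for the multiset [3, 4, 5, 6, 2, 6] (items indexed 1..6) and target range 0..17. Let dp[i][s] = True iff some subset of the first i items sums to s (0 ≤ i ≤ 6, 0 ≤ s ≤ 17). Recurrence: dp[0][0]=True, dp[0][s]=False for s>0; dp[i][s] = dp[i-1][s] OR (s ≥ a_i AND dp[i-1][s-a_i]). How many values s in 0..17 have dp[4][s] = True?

14

i\s   0   1   2   3   4   5   6   7   8   9  10  11  12  13  14  15  16  17
  0   T   F   F   F   F   F   F   F   F   F   F   F   F   F   F   F   F   F
  1   T   F   F   T   F   F   F   F   F   F   F   F   F   F   F   F   F   F
  2   T   F   F   T   T   F   F   T   F   F   F   F   F   F   F   F   F   F
  3   T   F   F   T   T   T   F   T   T   T   F   F   T   F   F   F   F   F
  4   T   F   F   T   T   T   T   T   T   T   T   T   T   T   T   T   F   F
  5   T   F   T   T   T   T   T   T   T   T   T   T   T   T   T   T   T   T
  6   T   F   T   T   T   T   T   T   T   T   T   T   T   T   T   T   T   T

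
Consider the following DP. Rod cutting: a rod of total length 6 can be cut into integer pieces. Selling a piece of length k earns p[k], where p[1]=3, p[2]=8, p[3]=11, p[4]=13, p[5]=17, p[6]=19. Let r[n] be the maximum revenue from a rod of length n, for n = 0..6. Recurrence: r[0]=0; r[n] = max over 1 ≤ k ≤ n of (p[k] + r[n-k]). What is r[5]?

   n    0    1    2    3    4    5    6
r[n]    0    3    8   11   16   19   24

19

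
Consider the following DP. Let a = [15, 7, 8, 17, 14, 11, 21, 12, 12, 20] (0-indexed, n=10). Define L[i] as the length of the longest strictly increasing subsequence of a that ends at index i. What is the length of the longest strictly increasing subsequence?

5

   i    0    1    2    3    4    5    6    7    8    9
a[i]   15    7    8   17   14   11   21   12   12   20
L[i]    1    1    2    3    3    3    4    4    4    5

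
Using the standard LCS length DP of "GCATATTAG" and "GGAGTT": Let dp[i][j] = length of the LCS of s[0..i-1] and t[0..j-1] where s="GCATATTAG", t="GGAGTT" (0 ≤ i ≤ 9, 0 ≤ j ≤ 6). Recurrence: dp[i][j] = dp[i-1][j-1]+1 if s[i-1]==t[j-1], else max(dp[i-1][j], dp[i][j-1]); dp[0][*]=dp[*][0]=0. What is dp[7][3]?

2

   ''  G  G  A  G  T  T
''  0  0  0  0  0  0  0
 G  0  1  1  1  1  1  1
 C  0  1  1  1  1  1  1
 A  0  1  1  2  2  2  2
 T  0  1  1  2  2  3  3
 A  0  1  1  2  2  3  3
 T  0  1  1  2  2  3  4
 T  0  1  1  2  2  3  4
 A  0  1  1  2  2  3  4
 G  0  1  2  2  3  3  4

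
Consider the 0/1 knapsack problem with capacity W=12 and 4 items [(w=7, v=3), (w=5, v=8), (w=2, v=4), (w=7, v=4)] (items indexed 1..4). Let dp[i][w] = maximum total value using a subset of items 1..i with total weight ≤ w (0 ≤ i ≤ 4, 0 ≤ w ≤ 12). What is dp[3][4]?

i\w   0   1   2   3   4   5   6   7   8   9  10  11  12
  0   0   0   0   0   0   0   0   0   0   0   0   0   0
  1   0   0   0   0   0   0   0   3   3   3   3   3   3
  2   0   0   0   0   0   8   8   8   8   8   8   8  11
  3   0   0   4   4   4   8   8  12  12  12  12  12  12
  4   0   0   4   4   4   8   8  12  12  12  12  12  12

4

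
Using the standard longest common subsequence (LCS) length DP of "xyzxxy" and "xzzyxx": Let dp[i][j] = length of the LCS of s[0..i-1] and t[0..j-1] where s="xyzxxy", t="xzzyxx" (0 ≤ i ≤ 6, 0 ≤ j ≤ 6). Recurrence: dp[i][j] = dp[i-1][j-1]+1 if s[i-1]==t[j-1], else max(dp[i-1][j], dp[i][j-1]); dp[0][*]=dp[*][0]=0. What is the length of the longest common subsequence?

   ''  x  z  z  y  x  x
''  0  0  0  0  0  0  0
 x  0  1  1  1  1  1  1
 y  0  1  1  1  2  2  2
 z  0  1  2  2  2  2  2
 x  0  1  2  2  2  3  3
 x  0  1  2  2  2  3  4
 y  0  1  2  2  3  3  4

4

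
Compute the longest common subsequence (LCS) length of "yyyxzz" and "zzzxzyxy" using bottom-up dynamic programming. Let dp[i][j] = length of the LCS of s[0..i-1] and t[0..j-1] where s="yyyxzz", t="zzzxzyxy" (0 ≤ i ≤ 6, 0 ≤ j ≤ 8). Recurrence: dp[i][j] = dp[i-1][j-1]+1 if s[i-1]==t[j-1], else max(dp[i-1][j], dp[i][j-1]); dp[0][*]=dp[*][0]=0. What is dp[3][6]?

1

   ''  z  z  z  x  z  y  x  y
''  0  0  0  0  0  0  0  0  0
 y  0  0  0  0  0  0  1  1  1
 y  0  0  0  0  0  0  1  1  2
 y  0  0  0  0  0  0  1  1  2
 x  0  0  0  0  1  1  1  2  2
 z  0  1  1  1  1  2  2  2  2
 z  0  1  2  2  2  2  2  2  2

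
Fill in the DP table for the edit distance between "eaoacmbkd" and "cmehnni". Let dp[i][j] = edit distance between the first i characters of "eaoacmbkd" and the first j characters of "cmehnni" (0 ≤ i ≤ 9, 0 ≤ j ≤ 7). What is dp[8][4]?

6

   ''  c  m  e  h  n  n  i
''  0  1  2  3  4  5  6  7
 e  1  1  2  2  3  4  5  6
 a  2  2  2  3  3  4  5  6
 o  3  3  3  3  4  4  5  6
 a  4  4  4  4  4  5  5  6
 c  5  4  5  5  5  5  6  6
 m  6  5  4  5  6  6  6  7
 b  7  6  5  5  6  7  7  7
 k  8  7  6  6  6  7  8  8
 d  9  8  7  7  7  7  8  9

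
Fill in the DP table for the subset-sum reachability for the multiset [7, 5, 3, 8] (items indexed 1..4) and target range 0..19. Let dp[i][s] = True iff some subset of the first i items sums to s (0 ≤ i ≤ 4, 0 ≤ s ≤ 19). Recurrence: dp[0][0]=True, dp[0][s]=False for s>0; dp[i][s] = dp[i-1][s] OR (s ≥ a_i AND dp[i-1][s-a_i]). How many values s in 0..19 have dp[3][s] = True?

i\s   0   1   2   3   4   5   6   7   8   9  10  11  12  13  14  15  16  17  18  19
  0   T   F   F   F   F   F   F   F   F   F   F   F   F   F   F   F   F   F   F   F
  1   T   F   F   F   F   F   F   T   F   F   F   F   F   F   F   F   F   F   F   F
  2   T   F   F   F   F   T   F   T   F   F   F   F   T   F   F   F   F   F   F   F
  3   T   F   F   T   F   T   F   T   T   F   T   F   T   F   F   T   F   F   F   F
  4   T   F   F   T   F   T   F   T   T   F   T   T   T   T   F   T   T   F   T   F

8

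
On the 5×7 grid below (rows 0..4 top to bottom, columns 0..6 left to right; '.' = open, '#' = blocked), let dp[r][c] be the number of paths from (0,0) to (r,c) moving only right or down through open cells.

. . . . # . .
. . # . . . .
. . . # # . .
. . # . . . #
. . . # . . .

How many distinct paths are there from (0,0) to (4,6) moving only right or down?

1

r\c   0   1   2   3   4   5   6
  0   1   1   1   1   0   0   0
  1   1   2   0   1   1   1   1
  2   1   3   3   0   0   1   2
  3   1   4   0   0   0   1   0
  4   1   5   5   0   0   1   1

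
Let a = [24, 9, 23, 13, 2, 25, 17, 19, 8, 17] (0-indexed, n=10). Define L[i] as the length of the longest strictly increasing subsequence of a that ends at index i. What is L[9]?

   i    0    1    2    3    4    5    6    7    8    9
a[i]   24    9   23   13    2   25   17   19    8   17
L[i]    1    1    2    2    1    3    3    4    2    3

3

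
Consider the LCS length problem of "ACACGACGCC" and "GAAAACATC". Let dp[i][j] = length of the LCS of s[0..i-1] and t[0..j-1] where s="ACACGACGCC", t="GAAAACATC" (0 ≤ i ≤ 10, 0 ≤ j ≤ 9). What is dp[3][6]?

2

   ''  G  A  A  A  A  C  A  T  C
''  0  0  0  0  0  0  0  0  0  0
 A  0  0  1  1  1  1  1  1  1  1
 C  0  0  1  1  1  1  2  2  2  2
 A  0  0  1  2  2  2  2  3  3  3
 C  0  0  1  2  2  2  3  3  3  4
 G  0  1  1  2  2  2  3  3  3  4
 A  0  1  2  2  3  3  3  4  4  4
 C  0  1  2  2  3  3  4  4  4  5
 G  0  1  2  2  3  3  4  4  4  5
 C  0  1  2  2  3  3  4  4  4  5
 C  0  1  2  2  3  3  4  4  4  5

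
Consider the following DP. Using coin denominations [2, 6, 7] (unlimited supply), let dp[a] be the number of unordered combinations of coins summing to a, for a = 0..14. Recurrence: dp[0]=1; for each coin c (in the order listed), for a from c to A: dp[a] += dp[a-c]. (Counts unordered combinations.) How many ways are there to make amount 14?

4

after  coin     0     1     2     3     4     5     6     7     8     9    10    11    12    13    14
          2     1     0     1     0     1     0     1     0     1     0     1     0     1     0     1
          6     1     0     1     0     1     0     2     0     2     0     2     0     3     0     3
          7     1     0     1     0     1     0     2     1     2     1     2     1     3     2     4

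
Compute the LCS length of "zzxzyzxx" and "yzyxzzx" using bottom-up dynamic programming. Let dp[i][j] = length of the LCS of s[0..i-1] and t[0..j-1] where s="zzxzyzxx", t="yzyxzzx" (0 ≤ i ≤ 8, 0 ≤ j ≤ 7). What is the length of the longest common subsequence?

   ''  y  z  y  x  z  z  x
''  0  0  0  0  0  0  0  0
 z  0  0  1  1  1  1  1  1
 z  0  0  1  1  1  2  2  2
 x  0  0  1  1  2  2  2  3
 z  0  0  1  1  2  3  3  3
 y  0  1  1  2  2  3  3  3
 z  0  1  2  2  2  3  4  4
 x  0  1  2  2  3  3  4  5
 x  0  1  2  2  3  3  4  5

5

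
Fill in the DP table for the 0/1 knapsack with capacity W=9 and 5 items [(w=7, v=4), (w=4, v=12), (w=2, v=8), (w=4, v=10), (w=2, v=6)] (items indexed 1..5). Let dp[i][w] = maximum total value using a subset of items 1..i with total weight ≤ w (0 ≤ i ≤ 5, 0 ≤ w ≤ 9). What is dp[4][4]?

i\w   0   1   2   3   4   5   6   7   8   9
  0   0   0   0   0   0   0   0   0   0   0
  1   0   0   0   0   0   0   0   4   4   4
  2   0   0   0   0  12  12  12  12  12  12
  3   0   0   8   8  12  12  20  20  20  20
  4   0   0   8   8  12  12  20  20  22  22
  5   0   0   8   8  14  14  20  20  26  26

12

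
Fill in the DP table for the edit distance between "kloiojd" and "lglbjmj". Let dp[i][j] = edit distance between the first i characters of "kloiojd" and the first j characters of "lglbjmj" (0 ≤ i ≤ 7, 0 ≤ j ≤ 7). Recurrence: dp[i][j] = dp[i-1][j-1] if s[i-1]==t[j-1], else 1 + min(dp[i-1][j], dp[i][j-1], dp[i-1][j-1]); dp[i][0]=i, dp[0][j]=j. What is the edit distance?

6

   ''  l  g  l  b  j  m  j
''  0  1  2  3  4  5  6  7
 k  1  1  2  3  4  5  6  7
 l  2  1  2  2  3  4  5  6
 o  3  2  2  3  3  4  5  6
 i  4  3  3  3  4  4  5  6
 o  5  4  4  4  4  5  5  6
 j  6  5  5  5  5  4  5  5
 d  7  6  6  6  6  5  5  6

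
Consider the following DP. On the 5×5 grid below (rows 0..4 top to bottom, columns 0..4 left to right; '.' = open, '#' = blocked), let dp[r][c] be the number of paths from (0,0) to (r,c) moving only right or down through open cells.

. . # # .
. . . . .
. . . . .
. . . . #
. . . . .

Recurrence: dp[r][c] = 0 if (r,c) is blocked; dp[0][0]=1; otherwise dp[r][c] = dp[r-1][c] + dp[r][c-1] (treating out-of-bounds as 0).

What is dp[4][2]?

r\c   0   1   2   3   4
  0   1   1   0   0   0
  1   1   2   2   2   2
  2   1   3   5   7   9
  3   1   4   9  16   0
  4   1   5  14  30  30

14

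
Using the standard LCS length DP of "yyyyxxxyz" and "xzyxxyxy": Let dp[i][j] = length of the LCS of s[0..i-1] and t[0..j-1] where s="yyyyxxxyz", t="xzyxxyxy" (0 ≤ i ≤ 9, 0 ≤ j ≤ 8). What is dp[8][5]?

   ''  x  z  y  x  x  y  x  y
''  0  0  0  0  0  0  0  0  0
 y  0  0  0  1  1  1  1  1  1
 y  0  0  0  1  1  1  2  2  2
 y  0  0  0  1  1  1  2  2  3
 y  0  0  0  1  1  1  2  2  3
 x  0  1  1  1  2  2  2  3  3
 x  0  1  1  1  2  3  3  3  3
 x  0  1  1  1  2  3  3  4  4
 y  0  1  1  2  2  3  4  4  5
 z  0  1  2  2  2  3  4  4  5

3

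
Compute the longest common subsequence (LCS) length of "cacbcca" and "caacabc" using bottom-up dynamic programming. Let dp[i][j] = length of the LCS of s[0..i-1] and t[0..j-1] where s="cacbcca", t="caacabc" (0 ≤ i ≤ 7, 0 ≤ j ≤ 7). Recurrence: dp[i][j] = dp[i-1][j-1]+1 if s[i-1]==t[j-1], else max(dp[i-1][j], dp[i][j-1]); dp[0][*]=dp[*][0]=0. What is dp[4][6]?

4

   ''  c  a  a  c  a  b  c
''  0  0  0  0  0  0  0  0
 c  0  1  1  1  1  1  1  1
 a  0  1  2  2  2  2  2  2
 c  0  1  2  2  3  3  3  3
 b  0  1  2  2  3  3  4  4
 c  0  1  2  2  3  3  4  5
 c  0  1  2  2  3  3  4  5
 a  0  1  2  3  3  4  4  5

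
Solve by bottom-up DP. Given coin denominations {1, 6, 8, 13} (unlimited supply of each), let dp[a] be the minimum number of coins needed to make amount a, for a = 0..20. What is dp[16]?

 a  0  1  2  3  4  5  6  7  8  9 10 11 12 13 14 15 16 17 18 19 20
dp  0  1  2  3  4  5  1  2  1  2  3  4  2  1  2  3  2  3  3  2  3

2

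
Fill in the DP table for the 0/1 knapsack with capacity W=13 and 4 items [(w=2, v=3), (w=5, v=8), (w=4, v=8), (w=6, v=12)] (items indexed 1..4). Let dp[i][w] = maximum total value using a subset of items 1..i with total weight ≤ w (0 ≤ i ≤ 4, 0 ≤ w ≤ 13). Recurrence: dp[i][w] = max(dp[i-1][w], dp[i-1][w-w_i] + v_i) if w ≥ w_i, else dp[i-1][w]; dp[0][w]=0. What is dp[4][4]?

i\w   0   1   2   3   4   5   6   7   8   9  10  11  12  13
  0   0   0   0   0   0   0   0   0   0   0   0   0   0   0
  1   0   0   3   3   3   3   3   3   3   3   3   3   3   3
  2   0   0   3   3   3   8   8  11  11  11  11  11  11  11
  3   0   0   3   3   8   8  11  11  11  16  16  19  19  19
  4   0   0   3   3   8   8  12  12  15  16  20  20  23  23

8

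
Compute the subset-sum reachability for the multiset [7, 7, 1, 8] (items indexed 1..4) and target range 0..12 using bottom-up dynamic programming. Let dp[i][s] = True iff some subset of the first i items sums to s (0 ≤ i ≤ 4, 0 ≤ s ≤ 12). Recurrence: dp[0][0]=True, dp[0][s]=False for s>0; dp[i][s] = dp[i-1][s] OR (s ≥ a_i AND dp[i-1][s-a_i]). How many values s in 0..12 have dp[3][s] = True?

i\s   0   1   2   3   4   5   6   7   8   9  10  11  12
  0   T   F   F   F   F   F   F   F   F   F   F   F   F
  1   T   F   F   F   F   F   F   T   F   F   F   F   F
  2   T   F   F   F   F   F   F   T   F   F   F   F   F
  3   T   T   F   F   F   F   F   T   T   F   F   F   F
  4   T   T   F   F   F   F   F   T   T   T   F   F   F

4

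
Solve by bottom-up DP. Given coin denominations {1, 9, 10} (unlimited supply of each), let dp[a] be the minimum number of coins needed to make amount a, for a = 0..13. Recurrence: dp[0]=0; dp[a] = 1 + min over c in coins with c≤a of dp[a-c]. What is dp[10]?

1

 a  0  1  2  3  4  5  6  7  8  9 10 11 12 13
dp  0  1  2  3  4  5  6  7  8  1  1  2  3  4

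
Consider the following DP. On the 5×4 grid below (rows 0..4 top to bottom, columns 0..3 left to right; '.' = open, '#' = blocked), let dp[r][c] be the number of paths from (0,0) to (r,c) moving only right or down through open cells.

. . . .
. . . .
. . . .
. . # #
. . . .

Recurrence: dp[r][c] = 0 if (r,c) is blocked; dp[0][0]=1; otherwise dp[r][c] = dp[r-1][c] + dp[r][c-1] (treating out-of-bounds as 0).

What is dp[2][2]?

6

r\c   0   1   2   3
  0   1   1   1   1
  1   1   2   3   4
  2   1   3   6  10
  3   1   4   0   0
  4   1   5   5   5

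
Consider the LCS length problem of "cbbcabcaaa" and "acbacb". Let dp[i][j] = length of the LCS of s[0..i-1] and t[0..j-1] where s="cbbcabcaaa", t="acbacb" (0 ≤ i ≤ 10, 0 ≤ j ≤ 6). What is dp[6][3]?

2

   ''  a  c  b  a  c  b
''  0  0  0  0  0  0  0
 c  0  0  1  1  1  1  1
 b  0  0  1  2  2  2  2
 b  0  0  1  2  2  2  3
 c  0  0  1  2  2  3  3
 a  0  1  1  2  3  3  3
 b  0  1  1  2  3  3  4
 c  0  1  2  2  3  4  4
 a  0  1  2  2  3  4  4
 a  0  1  2  2  3  4  4
 a  0  1  2  2  3  4  4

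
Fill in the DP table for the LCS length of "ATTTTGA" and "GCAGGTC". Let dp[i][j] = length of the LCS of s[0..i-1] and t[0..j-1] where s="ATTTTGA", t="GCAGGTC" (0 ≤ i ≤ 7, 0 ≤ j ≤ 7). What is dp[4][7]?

2

   ''  G  C  A  G  G  T  C
''  0  0  0  0  0  0  0  0
 A  0  0  0  1  1  1  1  1
 T  0  0  0  1  1  1  2  2
 T  0  0  0  1  1  1  2  2
 T  0  0  0  1  1  1  2  2
 T  0  0  0  1  1  1  2  2
 G  0  1  1  1  2  2  2  2
 A  0  1  1  2  2  2  2  2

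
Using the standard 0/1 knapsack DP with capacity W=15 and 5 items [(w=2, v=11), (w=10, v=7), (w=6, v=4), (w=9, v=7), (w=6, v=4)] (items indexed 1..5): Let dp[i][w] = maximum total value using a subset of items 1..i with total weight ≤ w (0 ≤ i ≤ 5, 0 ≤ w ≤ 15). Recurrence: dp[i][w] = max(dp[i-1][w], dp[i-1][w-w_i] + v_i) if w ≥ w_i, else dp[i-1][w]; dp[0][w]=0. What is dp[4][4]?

11

i\w   0   1   2   3   4   5   6   7   8   9  10  11  12  13  14  15
  0   0   0   0   0   0   0   0   0   0   0   0   0   0   0   0   0
  1   0   0  11  11  11  11  11  11  11  11  11  11  11  11  11  11
  2   0   0  11  11  11  11  11  11  11  11  11  11  18  18  18  18
  3   0   0  11  11  11  11  11  11  15  15  15  15  18  18  18  18
  4   0   0  11  11  11  11  11  11  15  15  15  18  18  18  18  18
  5   0   0  11  11  11  11  11  11  15  15  15  18  18  18  19  19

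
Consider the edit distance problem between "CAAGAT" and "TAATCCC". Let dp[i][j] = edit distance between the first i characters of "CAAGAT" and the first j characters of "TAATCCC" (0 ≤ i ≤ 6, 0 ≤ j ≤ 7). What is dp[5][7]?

5

   ''  T  A  A  T  C  C  C
''  0  1  2  3  4  5  6  7
 C  1  1  2  3  4  4  5  6
 A  2  2  1  2  3  4  5  6
 A  3  3  2  1  2  3  4  5
 G  4  4  3  2  2  3  4  5
 A  5  5  4  3  3  3  4  5
 T  6  5  5  4  3  4  4  5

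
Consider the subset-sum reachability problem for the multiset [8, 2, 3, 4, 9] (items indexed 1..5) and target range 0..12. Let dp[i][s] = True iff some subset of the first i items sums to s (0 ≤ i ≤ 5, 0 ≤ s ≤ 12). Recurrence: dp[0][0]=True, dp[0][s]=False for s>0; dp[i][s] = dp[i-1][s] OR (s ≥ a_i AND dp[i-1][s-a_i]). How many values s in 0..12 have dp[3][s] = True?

i\s   0   1   2   3   4   5   6   7   8   9  10  11  12
  0   T   F   F   F   F   F   F   F   F   F   F   F   F
  1   T   F   F   F   F   F   F   F   T   F   F   F   F
  2   T   F   T   F   F   F   F   F   T   F   T   F   F
  3   T   F   T   T   F   T   F   F   T   F   T   T   F
  4   T   F   T   T   T   T   T   T   T   T   T   T   T
  5   T   F   T   T   T   T   T   T   T   T   T   T   T

7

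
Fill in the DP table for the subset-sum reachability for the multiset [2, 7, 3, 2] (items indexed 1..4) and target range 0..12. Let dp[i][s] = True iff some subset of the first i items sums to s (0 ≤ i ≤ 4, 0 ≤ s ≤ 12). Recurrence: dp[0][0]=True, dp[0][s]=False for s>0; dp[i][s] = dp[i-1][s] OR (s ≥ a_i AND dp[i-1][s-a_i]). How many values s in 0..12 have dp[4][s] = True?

i\s   0   1   2   3   4   5   6   7   8   9  10  11  12
  0   T   F   F   F   F   F   F   F   F   F   F   F   F
  1   T   F   T   F   F   F   F   F   F   F   F   F   F
  2   T   F   T   F   F   F   F   T   F   T   F   F   F
  3   T   F   T   T   F   T   F   T   F   T   T   F   T
  4   T   F   T   T   T   T   F   T   F   T   T   T   T

10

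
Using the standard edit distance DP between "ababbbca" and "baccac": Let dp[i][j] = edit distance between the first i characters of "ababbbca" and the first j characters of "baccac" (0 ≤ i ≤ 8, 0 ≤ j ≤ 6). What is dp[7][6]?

   ''  b  a  c  c  a  c
''  0  1  2  3  4  5  6
 a  1  1  1  2  3  4  5
 b  2  1  2  2  3  4  5
 a  3  2  1  2  3  3  4
 b  4  3  2  2  3  4  4
 b  5  4  3  3  3  4  5
 b  6  5  4  4  4  4  5
 c  7  6  5  4  4  5  4
 a  8  7  6  5  5  4  5

4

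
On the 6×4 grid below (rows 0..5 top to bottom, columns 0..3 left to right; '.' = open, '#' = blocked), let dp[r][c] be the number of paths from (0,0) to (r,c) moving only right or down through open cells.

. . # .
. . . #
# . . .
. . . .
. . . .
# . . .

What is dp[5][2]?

10

r\c   0   1   2   3
  0   1   1   0   0
  1   1   2   2   0
  2   0   2   4   4
  3   0   2   6  10
  4   0   2   8  18
  5   0   2  10  28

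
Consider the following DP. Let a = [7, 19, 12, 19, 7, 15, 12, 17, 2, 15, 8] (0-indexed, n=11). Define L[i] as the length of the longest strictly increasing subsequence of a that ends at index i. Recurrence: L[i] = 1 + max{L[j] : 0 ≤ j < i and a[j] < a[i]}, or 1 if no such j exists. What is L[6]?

2

   i    0    1    2    3    4    5    6    7    8    9   10
a[i]    7   19   12   19    7   15   12   17    2   15    8
L[i]    1    2    2    3    1    3    2    4    1    3    2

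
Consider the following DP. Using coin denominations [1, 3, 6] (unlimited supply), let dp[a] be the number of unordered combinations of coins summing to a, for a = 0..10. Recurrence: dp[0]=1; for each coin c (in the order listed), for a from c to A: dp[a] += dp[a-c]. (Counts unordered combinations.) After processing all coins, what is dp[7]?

after  coin     0     1     2     3     4     5     6     7     8     9    10
          1     1     1     1     1     1     1     1     1     1     1     1
          3     1     1     1     2     2     2     3     3     3     4     4
          6     1     1     1     2     2     2     4     4     4     6     6

4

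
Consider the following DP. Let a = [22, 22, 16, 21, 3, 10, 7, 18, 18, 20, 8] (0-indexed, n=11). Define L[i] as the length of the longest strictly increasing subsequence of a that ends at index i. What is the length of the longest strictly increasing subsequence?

   i    0    1    2    3    4    5    6    7    8    9   10
a[i]   22   22   16   21    3   10    7   18   18   20    8
L[i]    1    1    1    2    1    2    2    3    3    4    3

4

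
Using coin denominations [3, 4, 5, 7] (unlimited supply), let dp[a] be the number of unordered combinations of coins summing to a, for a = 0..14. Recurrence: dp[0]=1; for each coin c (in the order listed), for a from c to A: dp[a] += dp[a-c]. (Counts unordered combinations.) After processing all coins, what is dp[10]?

3

after  coin     0     1     2     3     4     5     6     7     8     9    10    11    12    13    14
          3     1     0     0     1     0     0     1     0     0     1     0     0     1     0     0
          4     1     0     0     1     1     0     1     1     1     1     1     1     2     1     1
          5     1     0     0     1     1     1     1     1     2     2     2     2     3     3     3
          7     1     0     0     1     1     1     1     2     2     2     3     3     4     4     5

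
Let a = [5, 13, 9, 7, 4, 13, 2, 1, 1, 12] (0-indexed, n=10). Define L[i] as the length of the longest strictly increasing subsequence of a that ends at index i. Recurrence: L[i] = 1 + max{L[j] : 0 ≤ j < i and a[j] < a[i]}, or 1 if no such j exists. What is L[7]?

   i    0    1    2    3    4    5    6    7    8    9
a[i]    5   13    9    7    4   13    2    1    1   12
L[i]    1    2    2    2    1    3    1    1    1    3

1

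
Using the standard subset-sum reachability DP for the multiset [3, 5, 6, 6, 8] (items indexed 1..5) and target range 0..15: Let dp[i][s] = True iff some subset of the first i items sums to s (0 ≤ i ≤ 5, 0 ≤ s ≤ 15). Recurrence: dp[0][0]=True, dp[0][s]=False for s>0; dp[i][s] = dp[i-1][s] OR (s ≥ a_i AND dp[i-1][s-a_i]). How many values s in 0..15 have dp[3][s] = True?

i\s   0   1   2   3   4   5   6   7   8   9  10  11  12  13  14  15
  0   T   F   F   F   F   F   F   F   F   F   F   F   F   F   F   F
  1   T   F   F   T   F   F   F   F   F   F   F   F   F   F   F   F
  2   T   F   F   T   F   T   F   F   T   F   F   F   F   F   F   F
  3   T   F   F   T   F   T   T   F   T   T   F   T   F   F   T   F
  4   T   F   F   T   F   T   T   F   T   T   F   T   T   F   T   T
  5   T   F   F   T   F   T   T   F   T   T   F   T   T   T   T   T

8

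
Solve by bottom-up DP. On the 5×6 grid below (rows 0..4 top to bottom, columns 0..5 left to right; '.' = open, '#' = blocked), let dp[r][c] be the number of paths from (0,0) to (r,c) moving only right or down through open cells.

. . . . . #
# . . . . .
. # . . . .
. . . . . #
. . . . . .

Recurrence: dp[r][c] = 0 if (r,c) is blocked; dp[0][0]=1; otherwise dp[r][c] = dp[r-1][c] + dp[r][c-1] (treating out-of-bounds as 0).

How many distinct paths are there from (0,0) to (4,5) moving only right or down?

r\c   0   1   2   3   4   5
  0   1   1   1   1   1   0
  1   0   1   2   3   4   4
  2   0   0   2   5   9  13
  3   0   0   2   7  16   0
  4   0   0   2   9  25  25

25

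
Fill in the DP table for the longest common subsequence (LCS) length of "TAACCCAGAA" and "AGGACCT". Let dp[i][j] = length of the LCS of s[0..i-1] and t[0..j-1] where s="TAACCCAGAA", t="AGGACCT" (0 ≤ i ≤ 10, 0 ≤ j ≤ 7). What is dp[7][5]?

3

   ''  A  G  G  A  C  C  T
''  0  0  0  0  0  0  0  0
 T  0  0  0  0  0  0  0  1
 A  0  1  1  1  1  1  1  1
 A  0  1  1  1  2  2  2  2
 C  0  1  1  1  2  3  3  3
 C  0  1  1  1  2  3  4  4
 C  0  1  1  1  2  3  4  4
 A  0  1  1  1  2  3  4  4
 G  0  1  2  2  2  3  4  4
 A  0  1  2  2  3  3  4  4
 A  0  1  2  2  3  3  4  4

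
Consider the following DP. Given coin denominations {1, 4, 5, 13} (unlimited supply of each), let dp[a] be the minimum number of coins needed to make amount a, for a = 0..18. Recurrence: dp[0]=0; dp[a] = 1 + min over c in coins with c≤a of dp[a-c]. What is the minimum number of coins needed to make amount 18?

2

 a  0  1  2  3  4  5  6  7  8  9 10 11 12 13 14 15 16 17 18
dp  0  1  2  3  1  1  2  3  2  2  2  3  3  1  2  3  4  2  2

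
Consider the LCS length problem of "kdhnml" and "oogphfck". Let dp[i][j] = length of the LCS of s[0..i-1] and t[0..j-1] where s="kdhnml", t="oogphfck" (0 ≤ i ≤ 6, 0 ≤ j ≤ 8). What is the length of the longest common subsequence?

   ''  o  o  g  p  h  f  c  k
''  0  0  0  0  0  0  0  0  0
 k  0  0  0  0  0  0  0  0  1
 d  0  0  0  0  0  0  0  0  1
 h  0  0  0  0  0  1  1  1  1
 n  0  0  0  0  0  1  1  1  1
 m  0  0  0  0  0  1  1  1  1
 l  0  0  0  0  0  1  1  1  1

1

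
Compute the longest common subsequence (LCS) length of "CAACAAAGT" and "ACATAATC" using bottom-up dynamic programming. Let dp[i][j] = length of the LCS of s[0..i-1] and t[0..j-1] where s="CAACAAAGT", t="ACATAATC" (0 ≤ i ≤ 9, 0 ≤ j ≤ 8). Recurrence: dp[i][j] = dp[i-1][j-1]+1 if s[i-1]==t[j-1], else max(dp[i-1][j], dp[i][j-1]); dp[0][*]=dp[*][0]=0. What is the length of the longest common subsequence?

   ''  A  C  A  T  A  A  T  C
''  0  0  0  0  0  0  0  0  0
 C  0  0  1  1  1  1  1  1  1
 A  0  1  1  2  2  2  2  2  2
 A  0  1  1  2  2  3  3  3  3
 C  0  1  2  2  2  3  3  3  4
 A  0  1  2  3  3  3  4  4  4
 A  0  1  2  3  3  4  4  4  4
 A  0  1  2  3  3  4  5  5  5
 G  0  1  2  3  3  4  5  5  5
 T  0  1  2  3  4  4  5  6  6

6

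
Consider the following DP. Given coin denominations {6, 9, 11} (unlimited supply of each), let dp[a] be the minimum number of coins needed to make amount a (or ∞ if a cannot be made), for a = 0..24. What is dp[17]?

2

 a  0  1  2  3  4  5  6  7  8  9 10 11 12 13 14 15 16 17 18 19 20 21 22 23 24
dp  0  -  -  -  -  -  1  -  -  1  -  1  2  -  -  2  -  2  2  -  2  3  2  3  3
(- denotes ∞ / unreachable)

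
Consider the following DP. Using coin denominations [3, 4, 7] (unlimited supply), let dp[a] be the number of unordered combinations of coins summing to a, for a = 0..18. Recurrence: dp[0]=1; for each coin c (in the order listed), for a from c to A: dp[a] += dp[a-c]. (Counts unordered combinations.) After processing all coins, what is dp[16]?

3

after  coin     0     1     2     3     4     5     6     7     8     9    10    11    12    13    14    15    16    17    18
          3     1     0     0     1     0     0     1     0     0     1     0     0     1     0     0     1     0     0     1
          4     1     0     0     1     1     0     1     1     1     1     1     1     2     1     1     2     2     1     2
          7     1     0     0     1     1     0     1     2     1     1     2     2     2     2     3     3     3     3     4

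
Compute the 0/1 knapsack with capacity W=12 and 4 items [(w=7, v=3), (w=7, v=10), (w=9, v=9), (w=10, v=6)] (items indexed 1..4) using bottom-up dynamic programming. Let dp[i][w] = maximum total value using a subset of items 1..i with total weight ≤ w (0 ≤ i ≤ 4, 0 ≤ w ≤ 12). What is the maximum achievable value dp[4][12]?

10

i\w   0   1   2   3   4   5   6   7   8   9  10  11  12
  0   0   0   0   0   0   0   0   0   0   0   0   0   0
  1   0   0   0   0   0   0   0   3   3   3   3   3   3
  2   0   0   0   0   0   0   0  10  10  10  10  10  10
  3   0   0   0   0   0   0   0  10  10  10  10  10  10
  4   0   0   0   0   0   0   0  10  10  10  10  10  10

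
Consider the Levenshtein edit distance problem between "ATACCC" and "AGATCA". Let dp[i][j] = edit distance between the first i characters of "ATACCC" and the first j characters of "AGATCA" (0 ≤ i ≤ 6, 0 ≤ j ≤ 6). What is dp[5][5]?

2

   ''  A  G  A  T  C  A
''  0  1  2  3  4  5  6
 A  1  0  1  2  3  4  5
 T  2  1  1  2  2  3  4
 A  3  2  2  1  2  3  3
 C  4  3  3  2  2  2  3
 C  5  4  4  3  3  2  3
 C  6  5  5  4  4  3  3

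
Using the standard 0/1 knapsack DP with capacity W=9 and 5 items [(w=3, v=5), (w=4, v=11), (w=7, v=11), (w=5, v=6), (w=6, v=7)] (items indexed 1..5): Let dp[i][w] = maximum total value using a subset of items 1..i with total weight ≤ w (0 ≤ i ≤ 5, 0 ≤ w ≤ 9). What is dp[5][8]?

i\w   0   1   2   3   4   5   6   7   8   9
  0   0   0   0   0   0   0   0   0   0   0
  1   0   0   0   5   5   5   5   5   5   5
  2   0   0   0   5  11  11  11  16  16  16
  3   0   0   0   5  11  11  11  16  16  16
  4   0   0   0   5  11  11  11  16  16  17
  5   0   0   0   5  11  11  11  16  16  17

16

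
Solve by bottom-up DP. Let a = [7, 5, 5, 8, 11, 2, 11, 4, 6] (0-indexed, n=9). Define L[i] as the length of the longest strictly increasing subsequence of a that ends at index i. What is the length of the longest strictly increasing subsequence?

3

   i    0    1    2    3    4    5    6    7    8
a[i]    7    5    5    8   11    2   11    4    6
L[i]    1    1    1    2    3    1    3    2    3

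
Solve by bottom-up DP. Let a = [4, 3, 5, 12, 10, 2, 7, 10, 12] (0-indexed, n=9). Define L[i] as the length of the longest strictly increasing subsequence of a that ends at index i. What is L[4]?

   i    0    1    2    3    4    5    6    7    8
a[i]    4    3    5   12   10    2    7   10   12
L[i]    1    1    2    3    3    1    3    4    5

3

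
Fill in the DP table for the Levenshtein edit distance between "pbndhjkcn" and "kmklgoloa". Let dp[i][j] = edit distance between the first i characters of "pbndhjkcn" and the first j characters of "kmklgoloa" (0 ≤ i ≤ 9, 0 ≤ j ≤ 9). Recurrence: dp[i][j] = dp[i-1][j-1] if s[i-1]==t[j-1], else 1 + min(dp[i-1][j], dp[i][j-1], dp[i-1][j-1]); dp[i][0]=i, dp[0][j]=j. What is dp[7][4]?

7

   ''  k  m  k  l  g  o  l  o  a
''  0  1  2  3  4  5  6  7  8  9
 p  1  1  2  3  4  5  6  7  8  9
 b  2  2  2  3  4  5  6  7  8  9
 n  3  3  3  3  4  5  6  7  8  9
 d  4  4  4  4  4  5  6  7  8  9
 h  5  5  5  5  5  5  6  7  8  9
 j  6  6  6  6  6  6  6  7  8  9
 k  7  6  7  6  7  7  7  7  8  9
 c  8  7  7  7  7  8  8  8  8  9
 n  9  8  8  8  8  8  9  9  9  9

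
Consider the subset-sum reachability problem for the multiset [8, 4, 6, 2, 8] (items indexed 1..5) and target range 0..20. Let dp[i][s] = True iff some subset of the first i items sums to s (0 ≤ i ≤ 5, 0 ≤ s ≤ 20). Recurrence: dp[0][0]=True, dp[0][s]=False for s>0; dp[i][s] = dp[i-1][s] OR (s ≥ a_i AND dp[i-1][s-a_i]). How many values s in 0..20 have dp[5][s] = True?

i\s   0   1   2   3   4   5   6   7   8   9  10  11  12  13  14  15  16  17  18  19  20
  0   T   F   F   F   F   F   F   F   F   F   F   F   F   F   F   F   F   F   F   F   F
  1   T   F   F   F   F   F   F   F   T   F   F   F   F   F   F   F   F   F   F   F   F
  2   T   F   F   F   T   F   F   F   T   F   F   F   T   F   F   F   F   F   F   F   F
  3   T   F   F   F   T   F   T   F   T   F   T   F   T   F   T   F   F   F   T   F   F
  4   T   F   T   F   T   F   T   F   T   F   T   F   T   F   T   F   T   F   T   F   T
  5   T   F   T   F   T   F   T   F   T   F   T   F   T   F   T   F   T   F   T   F   T

11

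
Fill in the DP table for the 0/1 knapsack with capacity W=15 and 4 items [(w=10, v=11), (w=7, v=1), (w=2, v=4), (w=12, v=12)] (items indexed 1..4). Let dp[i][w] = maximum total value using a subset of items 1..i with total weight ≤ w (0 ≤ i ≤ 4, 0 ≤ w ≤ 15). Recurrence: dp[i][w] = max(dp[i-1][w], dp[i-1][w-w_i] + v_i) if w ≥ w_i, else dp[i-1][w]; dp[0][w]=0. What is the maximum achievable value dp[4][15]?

16

i\w   0   1   2   3   4   5   6   7   8   9  10  11  12  13  14  15
  0   0   0   0   0   0   0   0   0   0   0   0   0   0   0   0   0
  1   0   0   0   0   0   0   0   0   0   0  11  11  11  11  11  11
  2   0   0   0   0   0   0   0   1   1   1  11  11  11  11  11  11
  3   0   0   4   4   4   4   4   4   4   5  11  11  15  15  15  15
  4   0   0   4   4   4   4   4   4   4   5  11  11  15  15  16  16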